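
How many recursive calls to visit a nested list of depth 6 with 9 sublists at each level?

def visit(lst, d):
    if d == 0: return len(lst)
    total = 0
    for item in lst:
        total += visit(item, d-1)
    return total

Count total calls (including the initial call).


At depth 0 (root): 1 call
At depth 1: each of 1 parents calls visit on 9 children = 9 calls
At depth 2: each of 9 parents calls visit on 9 children = 81 calls
At depth 3: each of 81 parents calls visit on 9 children = 729 calls
At depth 4: each of 729 parents calls visit on 9 children = 6561 calls
At depth 5: each of 6561 parents calls visit on 9 children = 59049 calls
At depth 6: each of 59049 parents calls visit on 9 children = 531441 calls
Total: 1 + 9 + 81 + 729 + 6561 + 59049 + 531441 = 597871

597871


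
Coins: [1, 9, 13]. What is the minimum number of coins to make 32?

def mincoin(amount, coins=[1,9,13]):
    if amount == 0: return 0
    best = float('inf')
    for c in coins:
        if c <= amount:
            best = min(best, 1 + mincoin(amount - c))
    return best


Building up with DP:
mincoin(0) = 0
mincoin(1) = min(1+mincoin(0)=1+0=1) = 1
mincoin(2) = min(1+mincoin(1)=1+1=2) = 2
mincoin(3) = min(1+mincoin(2)=1+2=3) = 3
mincoin(4) = min(1+mincoin(3)=1+3=4) = 4
mincoin(5) = min(1+mincoin(4)=1+4=5) = 5
mincoin(6) = min(1+mincoin(5)=1+5=6) = 6
mincoin(7) = min(1+mincoin(6)=1+6=7) = 7
mincoin(8) = min(1+mincoin(7)=1+7=8) = 8
mincoin(9) = min(1+mincoin(8)=1+8=9, 1+mincoin(0)=1+0=1) = 1
mincoin(10) = min(1+mincoin(9)=1+1=2, 1+mincoin(1)=1+1=2) = 2
mincoin(11) = min(1+mincoin(10)=1+2=3, 1+mincoin(2)=1+2=3) = 3
mincoin(12) = min(1+mincoin(11)=1+3=4, 1+mincoin(3)=1+3=4) = 4
mincoin(13) = min(1+mincoin(12)=1+4=5, 1+mincoin(4)=1+4=5, 1+mincoin(0)=1+0=1) = 1
mincoin(14) = min(1+mincoin(13)=1+1=2, 1+mincoin(5)=1+5=6, 1+mincoin(1)=1+1=2) = 2
mincoin(15) = min(1+mincoin(14)=1+2=3, 1+mincoin(6)=1+6=7, 1+mincoin(2)=1+2=3) = 3
mincoin(16) = min(1+mincoin(15)=1+3=4, 1+mincoin(7)=1+7=8, 1+mincoin(3)=1+3=4) = 4
mincoin(17) = min(1+mincoin(16)=1+4=5, 1+mincoin(8)=1+8=9, 1+mincoin(4)=1+4=5) = 5
mincoin(18) = min(1+mincoin(17)=1+5=6, 1+mincoin(9)=1+1=2, 1+mincoin(5)=1+5=6) = 2
mincoin(19) = min(1+mincoin(18)=1+2=3, 1+mincoin(10)=1+2=3, 1+mincoin(6)=1+6=7) = 3
mincoin(20) = min(1+mincoin(19)=1+3=4, 1+mincoin(11)=1+3=4, 1+mincoin(7)=1+7=8) = 4
mincoin(21) = min(1+mincoin(20)=1+4=5, 1+mincoin(12)=1+4=5, 1+mincoin(8)=1+8=9) = 5
mincoin(22) = min(1+mincoin(21)=1+5=6, 1+mincoin(13)=1+1=2, 1+mincoin(9)=1+1=2) = 2
mincoin(23) = min(1+mincoin(22)=1+2=3, 1+mincoin(14)=1+2=3, 1+mincoin(10)=1+2=3) = 3
mincoin(24) = min(1+mincoin(23)=1+3=4, 1+mincoin(15)=1+3=4, 1+mincoin(11)=1+3=4) = 4
mincoin(25) = min(1+mincoin(24)=1+4=5, 1+mincoin(16)=1+4=5, 1+mincoin(12)=1+4=5) = 5
mincoin(26) = min(1+mincoin(25)=1+5=6, 1+mincoin(17)=1+5=6, 1+mincoin(13)=1+1=2) = 2
mincoin(27) = min(1+mincoin(26)=1+2=3, 1+mincoin(18)=1+2=3, 1+mincoin(14)=1+2=3) = 3
mincoin(28) = min(1+mincoin(27)=1+3=4, 1+mincoin(19)=1+3=4, 1+mincoin(15)=1+3=4) = 4
mincoin(29) = min(1+mincoin(28)=1+4=5, 1+mincoin(20)=1+4=5, 1+mincoin(16)=1+4=5) = 5
mincoin(30) = min(1+mincoin(29)=1+5=6, 1+mincoin(21)=1+5=6, 1+mincoin(17)=1+5=6) = 6
mincoin(31) = min(1+mincoin(30)=1+6=7, 1+mincoin(22)=1+2=3, 1+mincoin(18)=1+2=3) = 3
mincoin(32) = min(1+mincoin(31)=1+3=4, 1+mincoin(23)=1+3=4, 1+mincoin(19)=1+3=4) = 4

4


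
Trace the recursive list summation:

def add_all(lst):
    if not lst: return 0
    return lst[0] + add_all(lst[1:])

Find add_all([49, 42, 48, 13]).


add_all([49, 42, 48, 13]) = 49 + add_all([42, 48, 13])
add_all([42, 48, 13]) = 42 + add_all([48, 13])
add_all([48, 13]) = 48 + add_all([13])
add_all([13]) = 13 + add_all([])
add_all([]) = 0  (base case)
Total: 49 + 42 + 48 + 13 + 0 = 152

152


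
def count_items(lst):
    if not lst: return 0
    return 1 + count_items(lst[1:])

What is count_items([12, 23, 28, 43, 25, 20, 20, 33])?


count_items([12, 23, 28, 43, 25, 20, 20, 33]) = 1 + count_items([23, 28, 43, 25, 20, 20, 33])
count_items([23, 28, 43, 25, 20, 20, 33]) = 1 + count_items([28, 43, 25, 20, 20, 33])
count_items([28, 43, 25, 20, 20, 33]) = 1 + count_items([43, 25, 20, 20, 33])
count_items([43, 25, 20, 20, 33]) = 1 + count_items([25, 20, 20, 33])
count_items([25, 20, 20, 33]) = 1 + count_items([20, 20, 33])
count_items([20, 20, 33]) = 1 + count_items([20, 33])
count_items([20, 33]) = 1 + count_items([33])
count_items([33]) = 1 + count_items([])
count_items([]) = 0  (base case)
Unwinding: 1 + 1 + 1 + 1 + 1 + 1 + 1 + 1 + 0 = 8

8


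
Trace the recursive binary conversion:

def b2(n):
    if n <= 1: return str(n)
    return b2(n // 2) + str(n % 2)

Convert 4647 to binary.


b2(4647) = b2(2323) + '1'
b2(2323) = b2(1161) + '1'
b2(1161) = b2(580) + '1'
b2(580) = b2(290) + '0'
b2(290) = b2(145) + '0'
b2(145) = b2(72) + '1'
b2(72) = b2(36) + '0'
b2(36) = b2(18) + '0'
b2(18) = b2(9) + '0'
b2(9) = b2(4) + '1'
b2(4) = b2(2) + '0'
b2(2) = b2(1) + '0'
b2(1) = '1'  (base case)
Concatenating: '1' + '0' + '0' + '1' + '0' + '0' + '0' + '1' + '0' + '0' + '1' + '1' + '1' = '1001000100111'

1001000100111


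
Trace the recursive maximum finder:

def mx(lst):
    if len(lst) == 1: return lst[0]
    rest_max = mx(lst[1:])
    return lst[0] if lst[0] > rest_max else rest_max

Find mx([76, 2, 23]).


mx([76, 2, 23]): compare 76 with mx([2, 23])
mx([2, 23]): compare 2 with mx([23])
mx([23]) = 23  (base case)
Compare 2 with 23 -> 23
Compare 76 with 23 -> 76

76


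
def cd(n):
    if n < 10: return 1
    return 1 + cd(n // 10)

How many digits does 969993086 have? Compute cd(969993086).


cd(969993086) = 1 + cd(96999308)
cd(96999308) = 1 + cd(9699930)
cd(9699930) = 1 + cd(969993)
cd(969993) = 1 + cd(96999)
cd(96999) = 1 + cd(9699)
cd(9699) = 1 + cd(969)
cd(969) = 1 + cd(96)
cd(96) = 1 + cd(9)
cd(9) = 1  (base case: 9 < 10)
Unwinding: 1 + 1 + 1 + 1 + 1 + 1 + 1 + 1 + 1 = 9

9


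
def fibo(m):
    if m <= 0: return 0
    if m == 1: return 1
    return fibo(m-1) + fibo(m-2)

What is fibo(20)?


Computing fibo(20) bottom-up:
fibo(0) = 0
fibo(1) = 1
fibo(2) = fibo(1) + fibo(0) = 1 + 0 = 1
fibo(3) = fibo(2) + fibo(1) = 1 + 1 = 2
fibo(4) = fibo(3) + fibo(2) = 2 + 1 = 3
fibo(5) = fibo(4) + fibo(3) = 3 + 2 = 5
fibo(6) = fibo(5) + fibo(4) = 5 + 3 = 8
fibo(7) = fibo(6) + fibo(5) = 8 + 5 = 13
fibo(8) = fibo(7) + fibo(6) = 13 + 8 = 21
fibo(9) = fibo(8) + fibo(7) = 21 + 13 = 34
fibo(10) = fibo(9) + fibo(8) = 34 + 21 = 55
fibo(11) = fibo(10) + fibo(9) = 55 + 34 = 89
fibo(12) = fibo(11) + fibo(10) = 89 + 55 = 144
fibo(13) = fibo(12) + fibo(11) = 144 + 89 = 233
fibo(14) = fibo(13) + fibo(12) = 233 + 144 = 377
fibo(15) = fibo(14) + fibo(13) = 377 + 233 = 610
fibo(16) = fibo(15) + fibo(14) = 610 + 377 = 987
fibo(17) = fibo(16) + fibo(15) = 987 + 610 = 1597
fibo(18) = fibo(17) + fibo(16) = 1597 + 987 = 2584
fibo(19) = fibo(18) + fibo(17) = 2584 + 1597 = 4181
fibo(20) = fibo(19) + fibo(18) = 4181 + 2584 = 6765

6765


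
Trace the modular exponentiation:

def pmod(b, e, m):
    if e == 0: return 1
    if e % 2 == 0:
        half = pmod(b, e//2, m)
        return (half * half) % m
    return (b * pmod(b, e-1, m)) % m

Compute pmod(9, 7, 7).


pmod(9, 7, 7): e is odd, compute pmod(9, 6, 7)
  pmod(9, 6, 7): e is even, compute pmod(9, 3, 7)
    pmod(9, 3, 7): e is odd, compute pmod(9, 2, 7)
      pmod(9, 2, 7): e is even, compute pmod(9, 1, 7)
        pmod(9, 1, 7): e is odd, compute pmod(9, 0, 7)
          pmod(9, 0, 7) = 1
        (9 * 1) % 7 = 2
      half=2, (2*2) % 7 = 4
    (9 * 4) % 7 = 1
  half=1, (1*1) % 7 = 1
(9 * 1) % 7 = 2

2


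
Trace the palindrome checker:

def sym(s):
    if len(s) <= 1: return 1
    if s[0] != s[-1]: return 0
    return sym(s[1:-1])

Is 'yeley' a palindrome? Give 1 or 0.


sym('yeley'): s[0]='y' == s[-1]='y' -> check sym('ele')
sym('ele'): s[0]='e' == s[-1]='e' -> check sym('l')
sym('l'): len <= 1 -> return 1  (base case)
Result: 1 (palindrome)

1


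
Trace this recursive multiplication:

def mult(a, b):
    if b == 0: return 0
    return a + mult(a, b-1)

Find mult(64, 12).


mult(64, 12) = 64 + mult(64, 11)
mult(64, 11) = 64 + mult(64, 10)
mult(64, 10) = 64 + mult(64, 9)
mult(64, 9) = 64 + mult(64, 8)
mult(64, 8) = 64 + mult(64, 7)
mult(64, 7) = 64 + mult(64, 6)
mult(64, 6) = 64 + mult(64, 5)
mult(64, 5) = 64 + mult(64, 4)
mult(64, 4) = 64 + mult(64, 3)
mult(64, 3) = 64 + mult(64, 2)
mult(64, 2) = 64 + mult(64, 1)
mult(64, 1) = 64 + mult(64, 0)
mult(64, 0) = 0  (base case)
Total: 64 + 64 + 64 + 64 + 64 + 64 + 64 + 64 + 64 + 64 + 64 + 64 + 0 = 768

768


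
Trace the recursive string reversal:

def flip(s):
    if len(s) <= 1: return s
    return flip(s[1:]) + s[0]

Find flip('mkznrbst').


flip('mkznrbst') = flip('kznrbst') + 'm'
flip('kznrbst') = flip('znrbst') + 'k'
flip('znrbst') = flip('nrbst') + 'z'
flip('nrbst') = flip('rbst') + 'n'
flip('rbst') = flip('bst') + 'r'
flip('bst') = flip('st') + 'b'
flip('st') = flip('t') + 's'
flip('t') = 't'  (base case)
Concatenating: 't' + 's' + 'b' + 'r' + 'n' + 'z' + 'k' + 'm' = 'tsbrnzkm'

tsbrnzkm


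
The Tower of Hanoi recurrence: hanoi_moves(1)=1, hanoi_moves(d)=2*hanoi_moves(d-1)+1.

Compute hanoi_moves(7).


hanoi_moves(7) = 2 * hanoi_moves(6) + 1
hanoi_moves(6) = 2 * hanoi_moves(5) + 1
hanoi_moves(5) = 2 * hanoi_moves(4) + 1
hanoi_moves(4) = 2 * hanoi_moves(3) + 1
hanoi_moves(3) = 2 * hanoi_moves(2) + 1
hanoi_moves(2) = 2 * hanoi_moves(1) + 1
hanoi_moves(1) = 1  (base case)
hanoi_moves(2) = 2 * 1 + 1 = 3
hanoi_moves(3) = 2 * 3 + 1 = 7
hanoi_moves(4) = 2 * 7 + 1 = 15
hanoi_moves(5) = 2 * 15 + 1 = 31
hanoi_moves(6) = 2 * 31 + 1 = 63
hanoi_moves(7) = 2 * 63 + 1 = 127

127


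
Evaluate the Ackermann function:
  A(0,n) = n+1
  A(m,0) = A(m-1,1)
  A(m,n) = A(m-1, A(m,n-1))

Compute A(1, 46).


A(1, 46) = A(0, A(1, 45))
  A(1, 45) = A(0, A(1, 44))
    A(1, 44) = A(0, A(1, 43))
      A(1, 43) = A(0, A(1, 42))
        A(1, 42) = A(0, A(1, 41))
          A(1, 41) = A(0, A(1, 40))
          A(1, 40) = A(0, A(1, 39))
          A(1, 39) = A(0, A(1, 38))
          A(1, 38) = A(0, A(1, 37))
          A(1, 37) = A(0, A(1, 36))
          A(1, 36) = A(0, A(1, 35))
          A(1, 35) = A(0, A(1, 34))
          A(1, 34) = A(0, A(1, 33))
          A(1, 33) = A(0, A(1, 32))
          A(1, 32) = A(0, A(1, 31))
          A(1, 31) = A(0, A(1, 30))
          A(1, 30) = A(0, A(1, 29))
          A(1, 29) = A(0, A(1, 28))
          A(1, 28) = A(0, A(1, 27))
          A(1, 27) = A(0, A(1, 26))
          A(1, 26) = A(0, A(1, 25))
          A(1, 25) = A(0, A(1, 24))
          A(1, 24) = A(0, A(1, 23))
          A(1, 23) = A(0, A(1, 22))
          A(1, 22) = A(0, A(1, 21))
... (trace truncated)
Result: A(1, 46) = 48

48


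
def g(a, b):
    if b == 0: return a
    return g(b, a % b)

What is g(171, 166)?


g(171, 166) = g(166, 5)
g(166, 5) = g(5, 1)
g(5, 1) = g(1, 0)
g(1, 0) = 1  (base case)

1


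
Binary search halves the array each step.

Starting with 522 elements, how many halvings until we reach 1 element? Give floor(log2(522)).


522 / 2 = 261
261 / 2 = 130
130 / 2 = 65
65 / 2 = 32
32 / 2 = 16
16 / 2 = 8
8 / 2 = 4
4 / 2 = 2
2 / 2 = 1
Reached 1 after 9 halvings

9


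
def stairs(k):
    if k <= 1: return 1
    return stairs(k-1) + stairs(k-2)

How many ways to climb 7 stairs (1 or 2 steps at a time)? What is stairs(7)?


Building up from base cases:
stairs(0) = 1
stairs(1) = 1
stairs(2) = stairs(1) + stairs(0) = 1 + 1 = 2
stairs(3) = stairs(2) + stairs(1) = 2 + 1 = 3
stairs(4) = stairs(3) + stairs(2) = 3 + 2 = 5
stairs(5) = stairs(4) + stairs(3) = 5 + 3 = 8
stairs(6) = stairs(5) + stairs(4) = 8 + 5 = 13
stairs(7) = stairs(6) + stairs(5) = 13 + 8 = 21

21


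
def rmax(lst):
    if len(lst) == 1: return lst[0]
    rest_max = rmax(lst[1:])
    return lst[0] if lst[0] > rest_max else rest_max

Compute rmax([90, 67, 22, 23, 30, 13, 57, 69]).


rmax([90, 67, 22, 23, 30, 13, 57, 69]): compare 90 with rmax([67, 22, 23, 30, 13, 57, 69])
rmax([67, 22, 23, 30, 13, 57, 69]): compare 67 with rmax([22, 23, 30, 13, 57, 69])
rmax([22, 23, 30, 13, 57, 69]): compare 22 with rmax([23, 30, 13, 57, 69])
rmax([23, 30, 13, 57, 69]): compare 23 with rmax([30, 13, 57, 69])
rmax([30, 13, 57, 69]): compare 30 with rmax([13, 57, 69])
rmax([13, 57, 69]): compare 13 with rmax([57, 69])
rmax([57, 69]): compare 57 with rmax([69])
rmax([69]) = 69  (base case)
Compare 57 with 69 -> 69
Compare 13 with 69 -> 69
Compare 30 with 69 -> 69
Compare 23 with 69 -> 69
Compare 22 with 69 -> 69
Compare 67 with 69 -> 69
Compare 90 with 69 -> 90

90


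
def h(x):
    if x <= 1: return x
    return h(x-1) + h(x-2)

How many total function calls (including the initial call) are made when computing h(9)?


Let C(n) = total calls for h(n)
C(0) = 1, C(1) = 1
C(2) = 1 + C(1) + C(0) = 1 + 1 + 1 = 3
C(3) = 1 + C(2) + C(1) = 1 + 3 + 1 = 5
C(4) = 1 + C(3) + C(2) = 1 + 5 + 3 = 9
C(5) = 1 + C(4) + C(3) = 1 + 9 + 5 = 15
C(6) = 1 + C(5) + C(4) = 1 + 15 + 9 = 25
C(7) = 1 + C(6) + C(5) = 1 + 25 + 15 = 41
C(8) = 1 + C(7) + C(6) = 1 + 41 + 25 = 67
C(9) = 1 + C(8) + C(7) = 1 + 67 + 41 = 109

109


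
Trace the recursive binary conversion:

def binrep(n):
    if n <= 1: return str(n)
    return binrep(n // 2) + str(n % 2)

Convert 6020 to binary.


binrep(6020) = binrep(3010) + '0'
binrep(3010) = binrep(1505) + '0'
binrep(1505) = binrep(752) + '1'
binrep(752) = binrep(376) + '0'
binrep(376) = binrep(188) + '0'
binrep(188) = binrep(94) + '0'
binrep(94) = binrep(47) + '0'
binrep(47) = binrep(23) + '1'
binrep(23) = binrep(11) + '1'
binrep(11) = binrep(5) + '1'
binrep(5) = binrep(2) + '1'
binrep(2) = binrep(1) + '0'
binrep(1) = '1'  (base case)
Concatenating: '1' + '0' + '1' + '1' + '1' + '1' + '0' + '0' + '0' + '0' + '1' + '0' + '0' = '1011110000100'

1011110000100


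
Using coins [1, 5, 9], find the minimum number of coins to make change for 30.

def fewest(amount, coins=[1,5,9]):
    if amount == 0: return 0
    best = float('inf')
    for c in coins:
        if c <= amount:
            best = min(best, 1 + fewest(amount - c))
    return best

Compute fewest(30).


Building up with DP:
fewest(0) = 0
fewest(1) = min(1+fewest(0)=1+0=1) = 1
fewest(2) = min(1+fewest(1)=1+1=2) = 2
fewest(3) = min(1+fewest(2)=1+2=3) = 3
fewest(4) = min(1+fewest(3)=1+3=4) = 4
fewest(5) = min(1+fewest(4)=1+4=5, 1+fewest(0)=1+0=1) = 1
fewest(6) = min(1+fewest(5)=1+1=2, 1+fewest(1)=1+1=2) = 2
fewest(7) = min(1+fewest(6)=1+2=3, 1+fewest(2)=1+2=3) = 3
fewest(8) = min(1+fewest(7)=1+3=4, 1+fewest(3)=1+3=4) = 4
fewest(9) = min(1+fewest(8)=1+4=5, 1+fewest(4)=1+4=5, 1+fewest(0)=1+0=1) = 1
fewest(10) = min(1+fewest(9)=1+1=2, 1+fewest(5)=1+1=2, 1+fewest(1)=1+1=2) = 2
fewest(11) = min(1+fewest(10)=1+2=3, 1+fewest(6)=1+2=3, 1+fewest(2)=1+2=3) = 3
fewest(12) = min(1+fewest(11)=1+3=4, 1+fewest(7)=1+3=4, 1+fewest(3)=1+3=4) = 4
fewest(13) = min(1+fewest(12)=1+4=5, 1+fewest(8)=1+4=5, 1+fewest(4)=1+4=5) = 5
fewest(14) = min(1+fewest(13)=1+5=6, 1+fewest(9)=1+1=2, 1+fewest(5)=1+1=2) = 2
fewest(15) = min(1+fewest(14)=1+2=3, 1+fewest(10)=1+2=3, 1+fewest(6)=1+2=3) = 3
fewest(16) = min(1+fewest(15)=1+3=4, 1+fewest(11)=1+3=4, 1+fewest(7)=1+3=4) = 4
fewest(17) = min(1+fewest(16)=1+4=5, 1+fewest(12)=1+4=5, 1+fewest(8)=1+4=5) = 5
fewest(18) = min(1+fewest(17)=1+5=6, 1+fewest(13)=1+5=6, 1+fewest(9)=1+1=2) = 2
fewest(19) = min(1+fewest(18)=1+2=3, 1+fewest(14)=1+2=3, 1+fewest(10)=1+2=3) = 3
fewest(20) = min(1+fewest(19)=1+3=4, 1+fewest(15)=1+3=4, 1+fewest(11)=1+3=4) = 4
fewest(21) = min(1+fewest(20)=1+4=5, 1+fewest(16)=1+4=5, 1+fewest(12)=1+4=5) = 5
fewest(22) = min(1+fewest(21)=1+5=6, 1+fewest(17)=1+5=6, 1+fewest(13)=1+5=6) = 6
fewest(23) = min(1+fewest(22)=1+6=7, 1+fewest(18)=1+2=3, 1+fewest(14)=1+2=3) = 3
fewest(24) = min(1+fewest(23)=1+3=4, 1+fewest(19)=1+3=4, 1+fewest(15)=1+3=4) = 4
fewest(25) = min(1+fewest(24)=1+4=5, 1+fewest(20)=1+4=5, 1+fewest(16)=1+4=5) = 5
fewest(26) = min(1+fewest(25)=1+5=6, 1+fewest(21)=1+5=6, 1+fewest(17)=1+5=6) = 6
fewest(27) = min(1+fewest(26)=1+6=7, 1+fewest(22)=1+6=7, 1+fewest(18)=1+2=3) = 3
fewest(28) = min(1+fewest(27)=1+3=4, 1+fewest(23)=1+3=4, 1+fewest(19)=1+3=4) = 4
fewest(29) = min(1+fewest(28)=1+4=5, 1+fewest(24)=1+4=5, 1+fewest(20)=1+4=5) = 5
fewest(30) = min(1+fewest(29)=1+5=6, 1+fewest(25)=1+5=6, 1+fewest(21)=1+5=6) = 6

6


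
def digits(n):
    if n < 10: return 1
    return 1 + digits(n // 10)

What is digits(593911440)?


digits(593911440) = 1 + digits(59391144)
digits(59391144) = 1 + digits(5939114)
digits(5939114) = 1 + digits(593911)
digits(593911) = 1 + digits(59391)
digits(59391) = 1 + digits(5939)
digits(5939) = 1 + digits(593)
digits(593) = 1 + digits(59)
digits(59) = 1 + digits(5)
digits(5) = 1  (base case: 5 < 10)
Unwinding: 1 + 1 + 1 + 1 + 1 + 1 + 1 + 1 + 1 = 9

9


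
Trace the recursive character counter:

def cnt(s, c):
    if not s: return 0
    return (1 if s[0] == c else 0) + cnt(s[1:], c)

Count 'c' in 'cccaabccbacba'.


s[0]='c' == 'c' -> 1
s[0]='c' == 'c' -> 1
s[0]='c' == 'c' -> 1
s[0]='a' != 'c' -> 0
s[0]='a' != 'c' -> 0
s[0]='b' != 'c' -> 0
s[0]='c' == 'c' -> 1
s[0]='c' == 'c' -> 1
s[0]='b' != 'c' -> 0
s[0]='a' != 'c' -> 0
s[0]='c' == 'c' -> 1
s[0]='b' != 'c' -> 0
s[0]='a' != 'c' -> 0
Sum: 1 + 1 + 1 + 0 + 0 + 0 + 1 + 1 + 0 + 0 + 1 + 0 + 0 = 6

6


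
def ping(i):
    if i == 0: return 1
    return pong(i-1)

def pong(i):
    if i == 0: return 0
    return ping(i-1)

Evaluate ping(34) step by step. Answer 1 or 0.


ping(34) = pong(33)
pong(33) = ping(32)
ping(32) = pong(31)
pong(31) = ping(30)
ping(30) = pong(29)
pong(29) = ping(28)
ping(28) = pong(27)
pong(27) = ping(26)
ping(26) = pong(25)
pong(25) = ping(24)
ping(24) = pong(23)
pong(23) = ping(22)
ping(22) = pong(21)
pong(21) = ping(20)
ping(20) = pong(19)
pong(19) = ping(18)
ping(18) = pong(17)
pong(17) = ping(16)
ping(16) = pong(15)
pong(15) = ping(14)
ping(14) = pong(13)
pong(13) = ping(12)
ping(12) = pong(11)
pong(11) = ping(10)
ping(10) = pong(9)
pong(9) = ping(8)
ping(8) = pong(7)
pong(7) = ping(6)
ping(6) = pong(5)
pong(5) = ping(4)
ping(4) = pong(3)
pong(3) = ping(2)
ping(2) = pong(1)
pong(1) = ping(0)
ping(0) = 1  (base case)
Result: 1

1


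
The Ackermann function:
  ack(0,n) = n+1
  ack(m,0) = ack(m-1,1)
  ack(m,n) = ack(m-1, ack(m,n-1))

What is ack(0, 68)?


ack(0, 68) = 69
Result: ack(0, 68) = 69

69


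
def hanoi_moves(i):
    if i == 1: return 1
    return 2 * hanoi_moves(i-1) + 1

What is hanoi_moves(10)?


hanoi_moves(10) = 2 * hanoi_moves(9) + 1
hanoi_moves(9) = 2 * hanoi_moves(8) + 1
hanoi_moves(8) = 2 * hanoi_moves(7) + 1
hanoi_moves(7) = 2 * hanoi_moves(6) + 1
hanoi_moves(6) = 2 * hanoi_moves(5) + 1
hanoi_moves(5) = 2 * hanoi_moves(4) + 1
hanoi_moves(4) = 2 * hanoi_moves(3) + 1
hanoi_moves(3) = 2 * hanoi_moves(2) + 1
hanoi_moves(2) = 2 * hanoi_moves(1) + 1
hanoi_moves(1) = 1  (base case)
hanoi_moves(2) = 2 * 1 + 1 = 3
hanoi_moves(3) = 2 * 3 + 1 = 7
hanoi_moves(4) = 2 * 7 + 1 = 15
hanoi_moves(5) = 2 * 15 + 1 = 31
hanoi_moves(6) = 2 * 31 + 1 = 63
hanoi_moves(7) = 2 * 63 + 1 = 127
hanoi_moves(8) = 2 * 127 + 1 = 255
hanoi_moves(9) = 2 * 255 + 1 = 511
hanoi_moves(10) = 2 * 511 + 1 = 1023

1023


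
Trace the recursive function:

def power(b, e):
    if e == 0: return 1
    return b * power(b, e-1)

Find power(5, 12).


power(5, 12)
= 5 * power(5, 11)
= 5 * 5 * power(5, 10)
= 5 * 5 * 5 * power(5, 9)
= 5 * 5 * 5 * 5 * power(5, 8)
= 5 * 5 * 5 * 5 * 5 * power(5, 7)
= 5 * 5 * 5 * 5 * 5 * 5 * power(5, 6)
= 5 * 5 * 5 * 5 * 5 * 5 * 5 * power(5, 5)
= 5 * 5 * 5 * 5 * 5 * 5 * 5 * 5 * power(5, 4)
= 5 * 5 * 5 * 5 * 5 * 5 * 5 * 5 * 5 * power(5, 3)
= 5 * 5 * 5 * 5 * 5 * 5 * 5 * 5 * 5 * 5 * power(5, 2)
= 5 * 5 * 5 * 5 * 5 * 5 * 5 * 5 * 5 * 5 * 5 * power(5, 1)
= 5 * 5 * 5 * 5 * 5 * 5 * 5 * 5 * 5 * 5 * 5 * 5 * power(5, 0)
= 5 * 5 * 5 * 5 * 5 * 5 * 5 * 5 * 5 * 5 * 5 * 5 * 1
= 244140625

244140625


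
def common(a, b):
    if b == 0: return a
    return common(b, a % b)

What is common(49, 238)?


common(49, 238) = common(238, 49)
common(238, 49) = common(49, 42)
common(49, 42) = common(42, 7)
common(42, 7) = common(7, 0)
common(7, 0) = 7  (base case)

7


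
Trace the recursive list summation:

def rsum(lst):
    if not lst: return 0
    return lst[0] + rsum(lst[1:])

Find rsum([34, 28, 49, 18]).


rsum([34, 28, 49, 18]) = 34 + rsum([28, 49, 18])
rsum([28, 49, 18]) = 28 + rsum([49, 18])
rsum([49, 18]) = 49 + rsum([18])
rsum([18]) = 18 + rsum([])
rsum([]) = 0  (base case)
Total: 34 + 28 + 49 + 18 + 0 = 129

129


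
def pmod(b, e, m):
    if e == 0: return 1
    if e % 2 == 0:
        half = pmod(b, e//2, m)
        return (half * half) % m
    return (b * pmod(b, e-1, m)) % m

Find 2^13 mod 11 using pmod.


pmod(2, 13, 11): e is odd, compute pmod(2, 12, 11)
  pmod(2, 12, 11): e is even, compute pmod(2, 6, 11)
    pmod(2, 6, 11): e is even, compute pmod(2, 3, 11)
      pmod(2, 3, 11): e is odd, compute pmod(2, 2, 11)
        pmod(2, 2, 11): e is even, compute pmod(2, 1, 11)
          pmod(2, 1, 11): e is odd, compute pmod(2, 0, 11)
          pmod(2, 0, 11) = 1
          (2 * 1) % 11 = 2
        half=2, (2*2) % 11 = 4
      (2 * 4) % 11 = 8
    half=8, (8*8) % 11 = 9
  half=9, (9*9) % 11 = 4
(2 * 4) % 11 = 8

8


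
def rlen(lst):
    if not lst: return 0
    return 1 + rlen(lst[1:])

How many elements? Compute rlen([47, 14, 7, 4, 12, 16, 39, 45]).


rlen([47, 14, 7, 4, 12, 16, 39, 45]) = 1 + rlen([14, 7, 4, 12, 16, 39, 45])
rlen([14, 7, 4, 12, 16, 39, 45]) = 1 + rlen([7, 4, 12, 16, 39, 45])
rlen([7, 4, 12, 16, 39, 45]) = 1 + rlen([4, 12, 16, 39, 45])
rlen([4, 12, 16, 39, 45]) = 1 + rlen([12, 16, 39, 45])
rlen([12, 16, 39, 45]) = 1 + rlen([16, 39, 45])
rlen([16, 39, 45]) = 1 + rlen([39, 45])
rlen([39, 45]) = 1 + rlen([45])
rlen([45]) = 1 + rlen([])
rlen([]) = 0  (base case)
Unwinding: 1 + 1 + 1 + 1 + 1 + 1 + 1 + 1 + 0 = 8

8


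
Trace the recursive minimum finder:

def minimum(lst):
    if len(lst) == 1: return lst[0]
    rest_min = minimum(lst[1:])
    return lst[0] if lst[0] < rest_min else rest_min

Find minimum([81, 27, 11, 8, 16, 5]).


minimum([81, 27, 11, 8, 16, 5]): compare 81 with minimum([27, 11, 8, 16, 5])
minimum([27, 11, 8, 16, 5]): compare 27 with minimum([11, 8, 16, 5])
minimum([11, 8, 16, 5]): compare 11 with minimum([8, 16, 5])
minimum([8, 16, 5]): compare 8 with minimum([16, 5])
minimum([16, 5]): compare 16 with minimum([5])
minimum([5]) = 5  (base case)
Compare 16 with 5 -> 5
Compare 8 with 5 -> 5
Compare 11 with 5 -> 5
Compare 27 with 5 -> 5
Compare 81 with 5 -> 5

5


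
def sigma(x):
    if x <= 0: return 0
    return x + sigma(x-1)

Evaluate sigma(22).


sigma(22)
= 22 + 21 + 20 + 19 + 18 + 17 + 16 + 15 + 14 + 13 + 12 + 11 + 10 + 9 + 8 + 7 + 6 + 5 + 4 + 3 + 2 + 1 + sigma(0)
= 22 + 21 + 20 + 19 + 18 + 17 + 16 + 15 + 14 + 13 + 12 + 11 + 10 + 9 + 8 + 7 + 6 + 5 + 4 + 3 + 2 + 1 + 0
= 253

253


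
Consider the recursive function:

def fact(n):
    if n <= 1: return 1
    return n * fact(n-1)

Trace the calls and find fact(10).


fact(10)
= 10 * fact(9)
= 10 * 9 * fact(8)
= 10 * 9 * 8 * fact(7)
= 10 * 9 * 8 * 7 * fact(6)
= 10 * 9 * 8 * 7 * 6 * fact(5)
= 10 * 9 * 8 * 7 * 6 * 5 * fact(4)
= 10 * 9 * 8 * 7 * 6 * 5 * 4 * fact(3)
= 10 * 9 * 8 * 7 * 6 * 5 * 4 * 3 * fact(2)
= 10 * 9 * 8 * 7 * 6 * 5 * 4 * 3 * 2 * fact(1)
= 10 * 9 * 8 * 7 * 6 * 5 * 4 * 3 * 2 * 1
= 3628800

3628800


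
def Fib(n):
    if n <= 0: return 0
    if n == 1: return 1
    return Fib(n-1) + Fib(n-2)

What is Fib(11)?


Computing Fib(11) bottom-up:
Fib(0) = 0
Fib(1) = 1
Fib(2) = Fib(1) + Fib(0) = 1 + 0 = 1
Fib(3) = Fib(2) + Fib(1) = 1 + 1 = 2
Fib(4) = Fib(3) + Fib(2) = 2 + 1 = 3
Fib(5) = Fib(4) + Fib(3) = 3 + 2 = 5
Fib(6) = Fib(5) + Fib(4) = 5 + 3 = 8
Fib(7) = Fib(6) + Fib(5) = 8 + 5 = 13
Fib(8) = Fib(7) + Fib(6) = 13 + 8 = 21
Fib(9) = Fib(8) + Fib(7) = 21 + 13 = 34
Fib(10) = Fib(9) + Fib(8) = 34 + 21 = 55
Fib(11) = Fib(10) + Fib(9) = 55 + 34 = 89

89


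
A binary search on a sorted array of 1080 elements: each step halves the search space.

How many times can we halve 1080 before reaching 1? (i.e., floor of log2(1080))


1080 / 2 = 540
540 / 2 = 270
270 / 2 = 135
135 / 2 = 67
67 / 2 = 33
33 / 2 = 16
16 / 2 = 8
8 / 2 = 4
4 / 2 = 2
2 / 2 = 1
Reached 1 after 10 halvings

10


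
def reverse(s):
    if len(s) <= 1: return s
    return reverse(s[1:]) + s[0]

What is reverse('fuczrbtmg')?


reverse('fuczrbtmg') = reverse('uczrbtmg') + 'f'
reverse('uczrbtmg') = reverse('czrbtmg') + 'u'
reverse('czrbtmg') = reverse('zrbtmg') + 'c'
reverse('zrbtmg') = reverse('rbtmg') + 'z'
reverse('rbtmg') = reverse('btmg') + 'r'
reverse('btmg') = reverse('tmg') + 'b'
reverse('tmg') = reverse('mg') + 't'
reverse('mg') = reverse('g') + 'm'
reverse('g') = 'g'  (base case)
Concatenating: 'g' + 'm' + 't' + 'b' + 'r' + 'z' + 'c' + 'u' + 'f' = 'gmtbrzcuf'

gmtbrzcuf


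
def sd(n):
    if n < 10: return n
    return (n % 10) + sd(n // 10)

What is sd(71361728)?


sd(71361728) = 8 + sd(7136172)
sd(7136172) = 2 + sd(713617)
sd(713617) = 7 + sd(71361)
sd(71361) = 1 + sd(7136)
sd(7136) = 6 + sd(713)
sd(713) = 3 + sd(71)
sd(71) = 1 + sd(7)
sd(7) = 7  (base case)
Total: 8 + 2 + 7 + 1 + 6 + 3 + 1 + 7 = 35

35


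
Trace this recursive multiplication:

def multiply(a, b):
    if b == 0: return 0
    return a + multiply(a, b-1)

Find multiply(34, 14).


multiply(34, 14) = 34 + multiply(34, 13)
multiply(34, 13) = 34 + multiply(34, 12)
multiply(34, 12) = 34 + multiply(34, 11)
multiply(34, 11) = 34 + multiply(34, 10)
multiply(34, 10) = 34 + multiply(34, 9)
multiply(34, 9) = 34 + multiply(34, 8)
multiply(34, 8) = 34 + multiply(34, 7)
multiply(34, 7) = 34 + multiply(34, 6)
multiply(34, 6) = 34 + multiply(34, 5)
multiply(34, 5) = 34 + multiply(34, 4)
multiply(34, 4) = 34 + multiply(34, 3)
multiply(34, 3) = 34 + multiply(34, 2)
multiply(34, 2) = 34 + multiply(34, 1)
multiply(34, 1) = 34 + multiply(34, 0)
multiply(34, 0) = 0  (base case)
Total: 34 + 34 + 34 + 34 + 34 + 34 + 34 + 34 + 34 + 34 + 34 + 34 + 34 + 34 + 0 = 476

476


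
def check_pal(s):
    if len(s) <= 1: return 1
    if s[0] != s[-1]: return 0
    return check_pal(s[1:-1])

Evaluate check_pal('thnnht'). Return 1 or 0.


check_pal('thnnht'): s[0]='t' == s[-1]='t' -> check check_pal('hnnh')
check_pal('hnnh'): s[0]='h' == s[-1]='h' -> check check_pal('nn')
check_pal('nn'): s[0]='n' == s[-1]='n' -> check check_pal('')
check_pal(''): len <= 1 -> return 1  (base case)
Result: 1 (palindrome)

1


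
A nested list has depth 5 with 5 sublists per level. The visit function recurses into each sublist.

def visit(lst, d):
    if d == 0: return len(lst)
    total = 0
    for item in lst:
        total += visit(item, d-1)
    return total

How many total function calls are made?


At depth 0 (root): 1 call
At depth 1: each of 1 parents calls visit on 5 children = 5 calls
At depth 2: each of 5 parents calls visit on 5 children = 25 calls
At depth 3: each of 25 parents calls visit on 5 children = 125 calls
At depth 4: each of 125 parents calls visit on 5 children = 625 calls
At depth 5: each of 625 parents calls visit on 5 children = 3125 calls
Total: 1 + 5 + 25 + 125 + 625 + 3125 = 3906

3906


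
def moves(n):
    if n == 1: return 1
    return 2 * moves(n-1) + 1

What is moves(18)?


moves(18) = 2 * moves(17) + 1
moves(17) = 2 * moves(16) + 1
moves(16) = 2 * moves(15) + 1
moves(15) = 2 * moves(14) + 1
moves(14) = 2 * moves(13) + 1
moves(13) = 2 * moves(12) + 1
moves(12) = 2 * moves(11) + 1
moves(11) = 2 * moves(10) + 1
moves(10) = 2 * moves(9) + 1
moves(9) = 2 * moves(8) + 1
moves(8) = 2 * moves(7) + 1
moves(7) = 2 * moves(6) + 1
moves(6) = 2 * moves(5) + 1
moves(5) = 2 * moves(4) + 1
moves(4) = 2 * moves(3) + 1
moves(3) = 2 * moves(2) + 1
moves(2) = 2 * moves(1) + 1
moves(1) = 1  (base case)
moves(2) = 2 * 1 + 1 = 3
moves(3) = 2 * 3 + 1 = 7
moves(4) = 2 * 7 + 1 = 15
moves(5) = 2 * 15 + 1 = 31
moves(6) = 2 * 31 + 1 = 63
moves(7) = 2 * 63 + 1 = 127
moves(8) = 2 * 127 + 1 = 255
moves(9) = 2 * 255 + 1 = 511
moves(10) = 2 * 511 + 1 = 1023
moves(11) = 2 * 1023 + 1 = 2047
moves(12) = 2 * 2047 + 1 = 4095
moves(13) = 2 * 4095 + 1 = 8191
moves(14) = 2 * 8191 + 1 = 16383
moves(15) = 2 * 16383 + 1 = 32767
moves(16) = 2 * 32767 + 1 = 65535
moves(17) = 2 * 65535 + 1 = 131071
moves(18) = 2 * 131071 + 1 = 262143

262143


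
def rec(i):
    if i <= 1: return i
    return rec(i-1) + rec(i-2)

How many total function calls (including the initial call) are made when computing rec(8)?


Let C(n) = total calls for rec(n)
C(0) = 1, C(1) = 1
C(2) = 1 + C(1) + C(0) = 1 + 1 + 1 = 3
C(3) = 1 + C(2) + C(1) = 1 + 3 + 1 = 5
C(4) = 1 + C(3) + C(2) = 1 + 5 + 3 = 9
C(5) = 1 + C(4) + C(3) = 1 + 9 + 5 = 15
C(6) = 1 + C(5) + C(4) = 1 + 15 + 9 = 25
C(7) = 1 + C(6) + C(5) = 1 + 25 + 15 = 41
C(8) = 1 + C(7) + C(6) = 1 + 41 + 25 = 67

67


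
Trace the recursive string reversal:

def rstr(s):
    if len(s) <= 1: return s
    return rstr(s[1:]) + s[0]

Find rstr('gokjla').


rstr('gokjla') = rstr('okjla') + 'g'
rstr('okjla') = rstr('kjla') + 'o'
rstr('kjla') = rstr('jla') + 'k'
rstr('jla') = rstr('la') + 'j'
rstr('la') = rstr('a') + 'l'
rstr('a') = 'a'  (base case)
Concatenating: 'a' + 'l' + 'j' + 'k' + 'o' + 'g' = 'aljkog'

aljkog


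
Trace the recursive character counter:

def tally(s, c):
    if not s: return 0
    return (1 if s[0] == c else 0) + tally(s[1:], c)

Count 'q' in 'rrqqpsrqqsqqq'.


s[0]='r' != 'q' -> 0
s[0]='r' != 'q' -> 0
s[0]='q' == 'q' -> 1
s[0]='q' == 'q' -> 1
s[0]='p' != 'q' -> 0
s[0]='s' != 'q' -> 0
s[0]='r' != 'q' -> 0
s[0]='q' == 'q' -> 1
s[0]='q' == 'q' -> 1
s[0]='s' != 'q' -> 0
s[0]='q' == 'q' -> 1
s[0]='q' == 'q' -> 1
s[0]='q' == 'q' -> 1
Sum: 0 + 0 + 1 + 1 + 0 + 0 + 0 + 1 + 1 + 0 + 1 + 1 + 1 = 7

7


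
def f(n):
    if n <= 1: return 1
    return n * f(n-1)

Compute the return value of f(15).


f(15)
= 15 * f(14)
= 15 * 14 * f(13)
= 15 * 14 * 13 * f(12)
= 15 * 14 * 13 * 12 * f(11)
= 15 * 14 * 13 * 12 * 11 * f(10)
= 15 * 14 * 13 * 12 * 11 * 10 * f(9)
= 15 * 14 * 13 * 12 * 11 * 10 * 9 * f(8)
= 15 * 14 * 13 * 12 * 11 * 10 * 9 * 8 * f(7)
= 15 * 14 * 13 * 12 * 11 * 10 * 9 * 8 * 7 * f(6)
= 15 * 14 * 13 * 12 * 11 * 10 * 9 * 8 * 7 * 6 * f(5)
= 15 * 14 * 13 * 12 * 11 * 10 * 9 * 8 * 7 * 6 * 5 * f(4)
= 15 * 14 * 13 * 12 * 11 * 10 * 9 * 8 * 7 * 6 * 5 * 4 * f(3)
= 15 * 14 * 13 * 12 * 11 * 10 * 9 * 8 * 7 * 6 * 5 * 4 * 3 * f(2)
= 15 * 14 * 13 * 12 * 11 * 10 * 9 * 8 * 7 * 6 * 5 * 4 * 3 * 2 * f(1)
= 15 * 14 * 13 * 12 * 11 * 10 * 9 * 8 * 7 * 6 * 5 * 4 * 3 * 2 * 1
= 1307674368000

1307674368000


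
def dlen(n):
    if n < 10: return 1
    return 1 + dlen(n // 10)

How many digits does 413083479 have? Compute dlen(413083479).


dlen(413083479) = 1 + dlen(41308347)
dlen(41308347) = 1 + dlen(4130834)
dlen(4130834) = 1 + dlen(413083)
dlen(413083) = 1 + dlen(41308)
dlen(41308) = 1 + dlen(4130)
dlen(4130) = 1 + dlen(413)
dlen(413) = 1 + dlen(41)
dlen(41) = 1 + dlen(4)
dlen(4) = 1  (base case: 4 < 10)
Unwinding: 1 + 1 + 1 + 1 + 1 + 1 + 1 + 1 + 1 = 9

9


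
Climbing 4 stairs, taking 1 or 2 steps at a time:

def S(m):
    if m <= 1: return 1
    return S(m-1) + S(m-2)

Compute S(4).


Building up from base cases:
S(0) = 1
S(1) = 1
S(2) = S(1) + S(0) = 1 + 1 = 2
S(3) = S(2) + S(1) = 2 + 1 = 3
S(4) = S(3) + S(2) = 3 + 2 = 5

5


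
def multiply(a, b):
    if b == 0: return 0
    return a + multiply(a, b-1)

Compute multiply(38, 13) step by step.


multiply(38, 13) = 38 + multiply(38, 12)
multiply(38, 12) = 38 + multiply(38, 11)
multiply(38, 11) = 38 + multiply(38, 10)
multiply(38, 10) = 38 + multiply(38, 9)
multiply(38, 9) = 38 + multiply(38, 8)
multiply(38, 8) = 38 + multiply(38, 7)
multiply(38, 7) = 38 + multiply(38, 6)
multiply(38, 6) = 38 + multiply(38, 5)
multiply(38, 5) = 38 + multiply(38, 4)
multiply(38, 4) = 38 + multiply(38, 3)
multiply(38, 3) = 38 + multiply(38, 2)
multiply(38, 2) = 38 + multiply(38, 1)
multiply(38, 1) = 38 + multiply(38, 0)
multiply(38, 0) = 0  (base case)
Total: 38 + 38 + 38 + 38 + 38 + 38 + 38 + 38 + 38 + 38 + 38 + 38 + 38 + 0 = 494

494


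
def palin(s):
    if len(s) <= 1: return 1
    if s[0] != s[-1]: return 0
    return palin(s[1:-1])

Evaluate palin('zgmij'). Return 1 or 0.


palin('zgmij'): s[0]='z' != s[-1]='j' -> return 0
Result: 0 (not a palindrome)

0


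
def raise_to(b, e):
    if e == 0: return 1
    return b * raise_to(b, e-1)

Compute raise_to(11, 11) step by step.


raise_to(11, 11)
= 11 * raise_to(11, 10)
= 11 * 11 * raise_to(11, 9)
= 11 * 11 * 11 * raise_to(11, 8)
= 11 * 11 * 11 * 11 * raise_to(11, 7)
= 11 * 11 * 11 * 11 * 11 * raise_to(11, 6)
= 11 * 11 * 11 * 11 * 11 * 11 * raise_to(11, 5)
= 11 * 11 * 11 * 11 * 11 * 11 * 11 * raise_to(11, 4)
= 11 * 11 * 11 * 11 * 11 * 11 * 11 * 11 * raise_to(11, 3)
= 11 * 11 * 11 * 11 * 11 * 11 * 11 * 11 * 11 * raise_to(11, 2)
= 11 * 11 * 11 * 11 * 11 * 11 * 11 * 11 * 11 * 11 * raise_to(11, 1)
= 11 * 11 * 11 * 11 * 11 * 11 * 11 * 11 * 11 * 11 * 11 * raise_to(11, 0)
= 11 * 11 * 11 * 11 * 11 * 11 * 11 * 11 * 11 * 11 * 11 * 1
= 285311670611

285311670611


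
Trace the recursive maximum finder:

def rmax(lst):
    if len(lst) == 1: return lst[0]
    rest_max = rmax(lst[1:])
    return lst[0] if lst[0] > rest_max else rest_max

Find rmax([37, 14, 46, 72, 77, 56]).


rmax([37, 14, 46, 72, 77, 56]): compare 37 with rmax([14, 46, 72, 77, 56])
rmax([14, 46, 72, 77, 56]): compare 14 with rmax([46, 72, 77, 56])
rmax([46, 72, 77, 56]): compare 46 with rmax([72, 77, 56])
rmax([72, 77, 56]): compare 72 with rmax([77, 56])
rmax([77, 56]): compare 77 with rmax([56])
rmax([56]) = 56  (base case)
Compare 77 with 56 -> 77
Compare 72 with 77 -> 77
Compare 46 with 77 -> 77
Compare 14 with 77 -> 77
Compare 37 with 77 -> 77

77


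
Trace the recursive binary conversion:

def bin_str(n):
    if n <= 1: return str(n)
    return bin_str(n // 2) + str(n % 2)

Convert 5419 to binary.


bin_str(5419) = bin_str(2709) + '1'
bin_str(2709) = bin_str(1354) + '1'
bin_str(1354) = bin_str(677) + '0'
bin_str(677) = bin_str(338) + '1'
bin_str(338) = bin_str(169) + '0'
bin_str(169) = bin_str(84) + '1'
bin_str(84) = bin_str(42) + '0'
bin_str(42) = bin_str(21) + '0'
bin_str(21) = bin_str(10) + '1'
bin_str(10) = bin_str(5) + '0'
bin_str(5) = bin_str(2) + '1'
bin_str(2) = bin_str(1) + '0'
bin_str(1) = '1'  (base case)
Concatenating: '1' + '0' + '1' + '0' + '1' + '0' + '0' + '1' + '0' + '1' + '0' + '1' + '1' = '1010100101011'

1010100101011


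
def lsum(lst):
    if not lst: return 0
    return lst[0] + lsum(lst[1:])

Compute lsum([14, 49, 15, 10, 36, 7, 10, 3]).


lsum([14, 49, 15, 10, 36, 7, 10, 3]) = 14 + lsum([49, 15, 10, 36, 7, 10, 3])
lsum([49, 15, 10, 36, 7, 10, 3]) = 49 + lsum([15, 10, 36, 7, 10, 3])
lsum([15, 10, 36, 7, 10, 3]) = 15 + lsum([10, 36, 7, 10, 3])
lsum([10, 36, 7, 10, 3]) = 10 + lsum([36, 7, 10, 3])
lsum([36, 7, 10, 3]) = 36 + lsum([7, 10, 3])
lsum([7, 10, 3]) = 7 + lsum([10, 3])
lsum([10, 3]) = 10 + lsum([3])
lsum([3]) = 3 + lsum([])
lsum([]) = 0  (base case)
Total: 14 + 49 + 15 + 10 + 36 + 7 + 10 + 3 + 0 = 144

144


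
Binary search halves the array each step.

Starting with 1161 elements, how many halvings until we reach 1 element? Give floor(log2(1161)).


1161 / 2 = 580
580 / 2 = 290
290 / 2 = 145
145 / 2 = 72
72 / 2 = 36
36 / 2 = 18
18 / 2 = 9
9 / 2 = 4
4 / 2 = 2
2 / 2 = 1
Reached 1 after 10 halvings

10


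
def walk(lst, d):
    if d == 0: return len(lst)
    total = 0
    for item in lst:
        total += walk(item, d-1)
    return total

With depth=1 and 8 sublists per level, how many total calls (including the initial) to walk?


At depth 0 (root): 1 call
At depth 1: each of 1 parents calls walk on 8 children = 8 calls
Total: 1 + 8 = 9

9


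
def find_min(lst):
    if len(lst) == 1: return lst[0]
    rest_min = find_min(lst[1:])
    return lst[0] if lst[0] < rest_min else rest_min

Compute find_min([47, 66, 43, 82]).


find_min([47, 66, 43, 82]): compare 47 with find_min([66, 43, 82])
find_min([66, 43, 82]): compare 66 with find_min([43, 82])
find_min([43, 82]): compare 43 with find_min([82])
find_min([82]) = 82  (base case)
Compare 43 with 82 -> 43
Compare 66 with 43 -> 43
Compare 47 with 43 -> 43

43


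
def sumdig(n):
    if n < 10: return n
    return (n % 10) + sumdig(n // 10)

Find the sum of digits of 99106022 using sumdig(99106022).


sumdig(99106022) = 2 + sumdig(9910602)
sumdig(9910602) = 2 + sumdig(991060)
sumdig(991060) = 0 + sumdig(99106)
sumdig(99106) = 6 + sumdig(9910)
sumdig(9910) = 0 + sumdig(991)
sumdig(991) = 1 + sumdig(99)
sumdig(99) = 9 + sumdig(9)
sumdig(9) = 9  (base case)
Total: 2 + 2 + 0 + 6 + 0 + 1 + 9 + 9 = 29

29


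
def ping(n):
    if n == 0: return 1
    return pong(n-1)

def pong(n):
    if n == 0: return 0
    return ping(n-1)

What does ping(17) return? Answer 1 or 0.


ping(17) = pong(16)
pong(16) = ping(15)
ping(15) = pong(14)
pong(14) = ping(13)
ping(13) = pong(12)
pong(12) = ping(11)
ping(11) = pong(10)
pong(10) = ping(9)
ping(9) = pong(8)
pong(8) = ping(7)
ping(7) = pong(6)
pong(6) = ping(5)
ping(5) = pong(4)
pong(4) = ping(3)
ping(3) = pong(2)
pong(2) = ping(1)
ping(1) = pong(0)
pong(0) = 0  (base case)
Result: 0

0


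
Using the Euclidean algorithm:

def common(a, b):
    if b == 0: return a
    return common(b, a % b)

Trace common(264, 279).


common(264, 279) = common(279, 264)
common(279, 264) = common(264, 15)
common(264, 15) = common(15, 9)
common(15, 9) = common(9, 6)
common(9, 6) = common(6, 3)
common(6, 3) = common(3, 0)
common(3, 0) = 3  (base case)

3


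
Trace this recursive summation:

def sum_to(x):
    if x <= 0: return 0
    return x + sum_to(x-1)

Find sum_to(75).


sum_to(75)
= 75 + 74 + 73 + 72 + 71 + 70 + 69 + 68 + 67 + 66 + 65 + 64 + 63 + 62 + 61 + 60 + 59 + 58 + 57 + 56 + 55 + 54 + 53 + 52 + 51 + 50 + 49 + 48 + 47 + 46 + 45 + 44 + 43 + 42 + 41 + 40 + 39 + 38 + 37 + 36 + 35 + 34 + 33 + 32 + 31 + 30 + 29 + 28 + 27 + 26 + 25 + 24 + 23 + 22 + 21 + 20 + 19 + 18 + 17 + 16 + 15 + 14 + 13 + 12 + 11 + 10 + 9 + 8 + 7 + 6 + 5 + 4 + 3 + 2 + 1 + sum_to(0)
= 75 + 74 + 73 + 72 + 71 + 70 + 69 + 68 + 67 + 66 + 65 + 64 + 63 + 62 + 61 + 60 + 59 + 58 + 57 + 56 + 55 + 54 + 53 + 52 + 51 + 50 + 49 + 48 + 47 + 46 + 45 + 44 + 43 + 42 + 41 + 40 + 39 + 38 + 37 + 36 + 35 + 34 + 33 + 32 + 31 + 30 + 29 + 28 + 27 + 26 + 25 + 24 + 23 + 22 + 21 + 20 + 19 + 18 + 17 + 16 + 15 + 14 + 13 + 12 + 11 + 10 + 9 + 8 + 7 + 6 + 5 + 4 + 3 + 2 + 1 + 0
= 2850

2850


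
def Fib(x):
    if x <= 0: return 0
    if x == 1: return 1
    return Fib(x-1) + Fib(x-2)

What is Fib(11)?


Computing Fib(11) bottom-up:
Fib(0) = 0
Fib(1) = 1
Fib(2) = Fib(1) + Fib(0) = 1 + 0 = 1
Fib(3) = Fib(2) + Fib(1) = 1 + 1 = 2
Fib(4) = Fib(3) + Fib(2) = 2 + 1 = 3
Fib(5) = Fib(4) + Fib(3) = 3 + 2 = 5
Fib(6) = Fib(5) + Fib(4) = 5 + 3 = 8
Fib(7) = Fib(6) + Fib(5) = 8 + 5 = 13
Fib(8) = Fib(7) + Fib(6) = 13 + 8 = 21
Fib(9) = Fib(8) + Fib(7) = 21 + 13 = 34
Fib(10) = Fib(9) + Fib(8) = 34 + 21 = 55
Fib(11) = Fib(10) + Fib(9) = 55 + 34 = 89

89


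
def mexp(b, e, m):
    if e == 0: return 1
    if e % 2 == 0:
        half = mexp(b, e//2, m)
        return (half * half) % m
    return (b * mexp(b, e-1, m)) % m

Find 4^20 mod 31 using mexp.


mexp(4, 20, 31): e is even, compute mexp(4, 10, 31)
  mexp(4, 10, 31): e is even, compute mexp(4, 5, 31)
    mexp(4, 5, 31): e is odd, compute mexp(4, 4, 31)
      mexp(4, 4, 31): e is even, compute mexp(4, 2, 31)
        mexp(4, 2, 31): e is even, compute mexp(4, 1, 31)
          mexp(4, 1, 31): e is odd, compute mexp(4, 0, 31)
          mexp(4, 0, 31) = 1
          (4 * 1) % 31 = 4
        half=4, (4*4) % 31 = 16
      half=16, (16*16) % 31 = 8
    (4 * 8) % 31 = 1
  half=1, (1*1) % 31 = 1
half=1, (1*1) % 31 = 1

1


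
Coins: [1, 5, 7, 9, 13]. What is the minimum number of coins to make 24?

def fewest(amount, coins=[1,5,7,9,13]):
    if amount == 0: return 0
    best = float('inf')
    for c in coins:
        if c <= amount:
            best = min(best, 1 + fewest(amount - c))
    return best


Building up with DP:
fewest(0) = 0
fewest(1) = min(1+fewest(0)=1+0=1) = 1
fewest(2) = min(1+fewest(1)=1+1=2) = 2
fewest(3) = min(1+fewest(2)=1+2=3) = 3
fewest(4) = min(1+fewest(3)=1+3=4) = 4
fewest(5) = min(1+fewest(4)=1+4=5, 1+fewest(0)=1+0=1) = 1
fewest(6) = min(1+fewest(5)=1+1=2, 1+fewest(1)=1+1=2) = 2
fewest(7) = min(1+fewest(6)=1+2=3, 1+fewest(2)=1+2=3, 1+fewest(0)=1+0=1) = 1
fewest(8) = min(1+fewest(7)=1+1=2, 1+fewest(3)=1+3=4, 1+fewest(1)=1+1=2) = 2
fewest(9) = min(1+fewest(8)=1+2=3, 1+fewest(4)=1+4=5, 1+fewest(2)=1+2=3, 1+fewest(0)=1+0=1) = 1
fewest(10) = min(1+fewest(9)=1+1=2, 1+fewest(5)=1+1=2, 1+fewest(3)=1+3=4, 1+fewest(1)=1+1=2) = 2
fewest(11) = min(1+fewest(10)=1+2=3, 1+fewest(6)=1+2=3, 1+fewest(4)=1+4=5, 1+fewest(2)=1+2=3) = 3
fewest(12) = min(1+fewest(11)=1+3=4, 1+fewest(7)=1+1=2, 1+fewest(5)=1+1=2, 1+fewest(3)=1+3=4) = 2
fewest(13) = min(1+fewest(12)=1+2=3, 1+fewest(8)=1+2=3, 1+fewest(6)=1+2=3, 1+fewest(4)=1+4=5, 1+fewest(0)=1+0=1) = 1
fewest(14) = min(1+fewest(13)=1+1=2, 1+fewest(9)=1+1=2, 1+fewest(7)=1+1=2, 1+fewest(5)=1+1=2, 1+fewest(1)=1+1=2) = 2
fewest(15) = min(1+fewest(14)=1+2=3, 1+fewest(10)=1+2=3, 1+fewest(8)=1+2=3, 1+fewest(6)=1+2=3, 1+fewest(2)=1+2=3) = 3
fewest(16) = min(1+fewest(15)=1+3=4, 1+fewest(11)=1+3=4, 1+fewest(9)=1+1=2, 1+fewest(7)=1+1=2, 1+fewest(3)=1+3=4) = 2
fewest(17) = min(1+fewest(16)=1+2=3, 1+fewest(12)=1+2=3, 1+fewest(10)=1+2=3, 1+fewest(8)=1+2=3, 1+fewest(4)=1+4=5) = 3
fewest(18) = min(1+fewest(17)=1+3=4, 1+fewest(13)=1+1=2, 1+fewest(11)=1+3=4, 1+fewest(9)=1+1=2, 1+fewest(5)=1+1=2) = 2
fewest(19) = min(1+fewest(18)=1+2=3, 1+fewest(14)=1+2=3, 1+fewest(12)=1+2=3, 1+fewest(10)=1+2=3, 1+fewest(6)=1+2=3) = 3
fewest(20) = min(1+fewest(19)=1+3=4, 1+fewest(15)=1+3=4, 1+fewest(13)=1+1=2, 1+fewest(11)=1+3=4, 1+fewest(7)=1+1=2) = 2
fewest(21) = min(1+fewest(20)=1+2=3, 1+fewest(16)=1+2=3, 1+fewest(14)=1+2=3, 1+fewest(12)=1+2=3, 1+fewest(8)=1+2=3) = 3
fewest(22) = min(1+fewest(21)=1+3=4, 1+fewest(17)=1+3=4, 1+fewest(15)=1+3=4, 1+fewest(13)=1+1=2, 1+fewest(9)=1+1=2) = 2
fewest(23) = min(1+fewest(22)=1+2=3, 1+fewest(18)=1+2=3, 1+fewest(16)=1+2=3, 1+fewest(14)=1+2=3, 1+fewest(10)=1+2=3) = 3
fewest(24) = min(1+fewest(23)=1+3=4, 1+fewest(19)=1+3=4, 1+fewest(17)=1+3=4, 1+fewest(15)=1+3=4, 1+fewest(11)=1+3=4) = 4

4
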